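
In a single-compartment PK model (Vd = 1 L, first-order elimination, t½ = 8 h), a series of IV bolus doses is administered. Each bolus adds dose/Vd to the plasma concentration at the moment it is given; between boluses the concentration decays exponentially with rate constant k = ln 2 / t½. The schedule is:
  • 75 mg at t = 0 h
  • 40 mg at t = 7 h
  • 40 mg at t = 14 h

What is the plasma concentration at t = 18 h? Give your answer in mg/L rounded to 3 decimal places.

59.473 mg/L

k = ln 2 / 8 = 0.08664 per h
Dose 1 (75 mg at t=0 h): 75·exp(−0.08664·18) = 15.767 mg/L
Dose 2 (40 mg at t=7 h): 40·exp(−0.08664·11) = 15.422 mg/L
Dose 3 (40 mg at t=14 h): 40·exp(−0.08664·4) = 28.284 mg/L
C(18) = 15.767 + 15.422 + 28.284 = 59.473 mg/L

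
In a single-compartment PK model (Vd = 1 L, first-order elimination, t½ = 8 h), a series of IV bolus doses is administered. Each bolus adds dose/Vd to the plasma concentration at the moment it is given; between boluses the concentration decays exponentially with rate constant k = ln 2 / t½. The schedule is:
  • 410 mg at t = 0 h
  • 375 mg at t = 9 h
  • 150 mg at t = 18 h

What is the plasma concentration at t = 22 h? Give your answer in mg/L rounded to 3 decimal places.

k = ln 2 / 8 = 0.08664 per h
Dose 1 (410 mg at t=0 h): 410·exp(−0.08664·22) = 60.947 mg/L
Dose 2 (375 mg at t=9 h): 375·exp(−0.08664·13) = 121.579 mg/L
Dose 3 (150 mg at t=18 h): 150·exp(−0.08664·4) = 106.066 mg/L
C(22) = 60.947 + 121.579 + 106.066 = 288.592 mg/L

288.592 mg/L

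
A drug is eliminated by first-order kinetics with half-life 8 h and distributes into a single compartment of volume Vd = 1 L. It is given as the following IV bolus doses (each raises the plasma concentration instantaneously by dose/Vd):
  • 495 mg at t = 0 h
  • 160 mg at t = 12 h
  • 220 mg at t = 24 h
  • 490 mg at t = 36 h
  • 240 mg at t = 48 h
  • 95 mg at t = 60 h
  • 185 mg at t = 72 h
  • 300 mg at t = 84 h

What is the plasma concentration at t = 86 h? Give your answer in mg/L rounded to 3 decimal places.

k = ln 2 / 8 = 0.08664 per h
Dose 1 (495 mg at t=0 h): 495·exp(−0.08664·86) = 0.287 mg/L
Dose 2 (160 mg at t=12 h): 160·exp(−0.08664·74) = 0.263 mg/L
Dose 3 (220 mg at t=24 h): 220·exp(−0.08664·62) = 1.022 mg/L
Dose 4 (490 mg at t=36 h): 490·exp(−0.08664·50) = 6.438 mg/L
Dose 5 (240 mg at t=48 h): 240·exp(−0.08664·38) = 8.919 mg/L
Dose 6 (95 mg at t=60 h): 95·exp(−0.08664·26) = 9.986 mg/L
Dose 7 (185 mg at t=72 h): 185·exp(−0.08664·14) = 55.001 mg/L
Dose 8 (300 mg at t=84 h): 300·exp(−0.08664·2) = 252.269 mg/L
C(86) = 0.287 + 0.263 + 1.022 + 6.438 + 8.919 + 9.986 + 55.001 + 252.269 = 334.185 mg/L

334.185 mg/L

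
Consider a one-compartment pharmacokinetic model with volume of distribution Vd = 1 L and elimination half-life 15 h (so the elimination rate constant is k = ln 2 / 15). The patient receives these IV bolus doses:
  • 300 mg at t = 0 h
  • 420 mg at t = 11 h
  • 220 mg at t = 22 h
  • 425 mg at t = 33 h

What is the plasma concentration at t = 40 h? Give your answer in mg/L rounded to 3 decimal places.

560.518 mg/L

k = ln 2 / 15 = 0.04621 per h
Dose 1 (300 mg at t=0 h): 300·exp(−0.04621·40) = 47.247 mg/L
Dose 2 (420 mg at t=11 h): 420·exp(−0.04621·29) = 109.966 mg/L
Dose 3 (220 mg at t=22 h): 220·exp(−0.04621·18) = 95.761 mg/L
Dose 4 (425 mg at t=33 h): 425·exp(−0.04621·7) = 307.545 mg/L
C(40) = 47.247 + 109.966 + 95.761 + 307.545 = 560.518 mg/L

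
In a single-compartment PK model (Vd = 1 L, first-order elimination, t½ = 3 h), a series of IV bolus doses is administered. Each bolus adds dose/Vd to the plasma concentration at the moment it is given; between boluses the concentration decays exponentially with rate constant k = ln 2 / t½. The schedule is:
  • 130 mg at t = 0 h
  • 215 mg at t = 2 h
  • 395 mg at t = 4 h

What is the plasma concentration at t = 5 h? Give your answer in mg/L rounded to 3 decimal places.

461.959 mg/L

k = ln 2 / 3 = 0.23105 per h
Dose 1 (130 mg at t=0 h): 130·exp(−0.23105·5) = 40.947 mg/L
Dose 2 (215 mg at t=2 h): 215·exp(−0.23105·3) = 107.500 mg/L
Dose 3 (395 mg at t=4 h): 395·exp(−0.23105·1) = 313.512 mg/L
C(5) = 40.947 + 107.500 + 313.512 = 461.959 mg/L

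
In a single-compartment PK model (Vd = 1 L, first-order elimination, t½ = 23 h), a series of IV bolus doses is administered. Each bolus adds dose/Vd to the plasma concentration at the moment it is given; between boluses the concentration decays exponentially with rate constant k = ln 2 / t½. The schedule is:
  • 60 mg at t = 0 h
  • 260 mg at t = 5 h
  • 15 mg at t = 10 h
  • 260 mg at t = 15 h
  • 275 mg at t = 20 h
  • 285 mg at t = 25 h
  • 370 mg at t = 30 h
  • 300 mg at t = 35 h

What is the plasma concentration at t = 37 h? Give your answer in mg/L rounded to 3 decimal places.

1204.762 mg/L

k = ln 2 / 23 = 0.03014 per h
Dose 1 (60 mg at t=0 h): 60·exp(−0.03014·37) = 19.674 mg/L
Dose 2 (260 mg at t=5 h): 260·exp(−0.03014·32) = 99.117 mg/L
Dose 3 (15 mg at t=10 h): 15·exp(−0.03014·27) = 6.648 mg/L
Dose 4 (260 mg at t=15 h): 260·exp(−0.03014·22) = 133.977 mg/L
Dose 5 (275 mg at t=20 h): 275·exp(−0.03014·17) = 164.753 mg/L
Dose 6 (285 mg at t=25 h): 285·exp(−0.03014·12) = 198.512 mg/L
Dose 7 (370 mg at t=30 h): 370·exp(−0.03014·7) = 299.629 mg/L
Dose 8 (300 mg at t=35 h): 300·exp(−0.03014·2) = 282.452 mg/L
C(37) = 19.674 + 99.117 + 6.648 + 133.977 + 164.753 + 198.512 + 299.629 + 282.452 = 1204.762 mg/L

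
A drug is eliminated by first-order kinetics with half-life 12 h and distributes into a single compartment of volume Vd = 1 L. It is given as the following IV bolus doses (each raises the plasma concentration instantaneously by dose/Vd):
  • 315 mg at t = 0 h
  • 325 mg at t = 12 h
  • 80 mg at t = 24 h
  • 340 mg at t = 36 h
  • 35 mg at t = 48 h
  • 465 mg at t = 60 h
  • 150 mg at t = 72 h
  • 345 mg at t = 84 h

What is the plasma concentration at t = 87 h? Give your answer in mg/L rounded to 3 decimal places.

k = ln 2 / 12 = 0.05776 per h
Dose 1 (315 mg at t=0 h): 315·exp(−0.05776·87) = 2.069 mg/L
Dose 2 (325 mg at t=12 h): 325·exp(−0.05776·75) = 4.270 mg/L
Dose 3 (80 mg at t=24 h): 80·exp(−0.05776·63) = 2.102 mg/L
Dose 4 (340 mg at t=36 h): 340·exp(−0.05776·51) = 17.869 mg/L
Dose 5 (35 mg at t=48 h): 35·exp(−0.05776·39) = 3.679 mg/L
Dose 6 (465 mg at t=60 h): 465·exp(−0.05776·27) = 97.754 mg/L
Dose 7 (150 mg at t=72 h): 150·exp(−0.05776·15) = 63.067 mg/L
Dose 8 (345 mg at t=84 h): 345·exp(−0.05776·3) = 290.109 mg/L
C(87) = 2.069 + 4.270 + 2.102 + 17.869 + 3.679 + 97.754 + 63.067 + 290.109 = 480.920 mg/L

480.920 mg/L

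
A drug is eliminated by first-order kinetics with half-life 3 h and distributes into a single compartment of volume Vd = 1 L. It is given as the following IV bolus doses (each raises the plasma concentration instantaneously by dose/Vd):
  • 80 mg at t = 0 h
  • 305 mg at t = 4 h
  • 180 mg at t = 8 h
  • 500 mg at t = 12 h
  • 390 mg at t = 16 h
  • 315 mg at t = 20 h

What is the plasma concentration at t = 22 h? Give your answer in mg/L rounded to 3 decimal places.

k = ln 2 / 3 = 0.23105 per h
Dose 1 (80 mg at t=0 h): 80·exp(−0.23105·22) = 0.496 mg/L
Dose 2 (305 mg at t=4 h): 305·exp(−0.23105·18) = 4.766 mg/L
Dose 3 (180 mg at t=8 h): 180·exp(−0.23105·14) = 7.087 mg/L
Dose 4 (500 mg at t=12 h): 500·exp(−0.23105·10) = 49.606 mg/L
Dose 5 (390 mg at t=16 h): 390·exp(−0.23105·6) = 97.500 mg/L
Dose 6 (315 mg at t=20 h): 315·exp(−0.23105·2) = 198.438 mg/L
C(22) = 0.496 + 4.766 + 7.087 + 49.606 + 97.500 + 198.438 = 357.893 mg/L

357.893 mg/L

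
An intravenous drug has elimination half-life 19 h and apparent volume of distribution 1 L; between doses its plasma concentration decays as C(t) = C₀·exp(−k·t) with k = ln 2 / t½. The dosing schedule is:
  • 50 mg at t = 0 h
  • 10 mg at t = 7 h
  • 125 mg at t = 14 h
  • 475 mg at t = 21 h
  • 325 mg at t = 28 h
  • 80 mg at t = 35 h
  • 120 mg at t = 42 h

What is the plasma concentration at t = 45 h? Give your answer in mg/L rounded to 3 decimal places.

588.330 mg/L

k = ln 2 / 19 = 0.03648 per h
Dose 1 (50 mg at t=0 h): 50·exp(−0.03648·45) = 9.683 mg/L
Dose 2 (10 mg at t=7 h): 10·exp(−0.03648·38) = 2.500 mg/L
Dose 3 (125 mg at t=14 h): 125·exp(−0.03648·31) = 40.342 mg/L
Dose 4 (475 mg at t=21 h): 475·exp(−0.03648·24) = 197.900 mg/L
Dose 5 (325 mg at t=28 h): 325·exp(−0.03648·17) = 174.800 mg/L
Dose 6 (80 mg at t=35 h): 80·exp(−0.03648·10) = 55.546 mg/L
Dose 7 (120 mg at t=42 h): 120·exp(−0.03648·3) = 107.560 mg/L
C(45) = 9.683 + 2.500 + 40.342 + 197.900 + 174.800 + 55.546 + 107.560 = 588.330 mg/L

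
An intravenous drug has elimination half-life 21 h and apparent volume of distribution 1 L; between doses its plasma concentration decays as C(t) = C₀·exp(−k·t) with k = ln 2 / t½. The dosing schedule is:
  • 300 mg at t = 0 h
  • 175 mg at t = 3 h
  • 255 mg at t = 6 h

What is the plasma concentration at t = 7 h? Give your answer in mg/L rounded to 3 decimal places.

k = ln 2 / 21 = 0.03301 per h
Dose 1 (300 mg at t=0 h): 300·exp(−0.03301·7) = 238.110 mg/L
Dose 2 (175 mg at t=3 h): 175·exp(−0.03301·4) = 153.355 mg/L
Dose 3 (255 mg at t=6 h): 255·exp(−0.03301·1) = 246.721 mg/L
C(7) = 238.110 + 153.355 + 246.721 = 638.186 mg/L

638.186 mg/L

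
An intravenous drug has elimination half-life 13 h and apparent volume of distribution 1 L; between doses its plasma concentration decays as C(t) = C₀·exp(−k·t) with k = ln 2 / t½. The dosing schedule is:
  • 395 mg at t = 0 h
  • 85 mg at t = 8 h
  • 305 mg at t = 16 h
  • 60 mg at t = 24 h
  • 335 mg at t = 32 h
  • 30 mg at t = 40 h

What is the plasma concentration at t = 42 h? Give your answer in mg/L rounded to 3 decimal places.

378.697 mg/L

k = ln 2 / 13 = 0.05332 per h
Dose 1 (395 mg at t=0 h): 395·exp(−0.05332·42) = 42.076 mg/L
Dose 2 (85 mg at t=8 h): 85·exp(−0.05332·34) = 13.871 mg/L
Dose 3 (305 mg at t=16 h): 305·exp(−0.05332·26) = 76.250 mg/L
Dose 4 (60 mg at t=24 h): 60·exp(−0.05332·18) = 22.979 mg/L
Dose 5 (335 mg at t=32 h): 335·exp(−0.05332·10) = 196.555 mg/L
Dose 6 (30 mg at t=40 h): 30·exp(−0.05332·2) = 26.966 mg/L
C(42) = 42.076 + 13.871 + 76.250 + 22.979 + 196.555 + 26.966 = 378.697 mg/L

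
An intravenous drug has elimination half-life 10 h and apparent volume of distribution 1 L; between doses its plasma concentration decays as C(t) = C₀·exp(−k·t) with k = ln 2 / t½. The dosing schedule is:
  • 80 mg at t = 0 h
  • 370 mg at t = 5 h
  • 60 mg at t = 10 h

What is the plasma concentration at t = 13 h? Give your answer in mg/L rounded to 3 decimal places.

293.734 mg/L

k = ln 2 / 10 = 0.06931 per h
Dose 1 (80 mg at t=0 h): 80·exp(−0.06931·13) = 32.490 mg/L
Dose 2 (370 mg at t=5 h): 370·exp(−0.06931·8) = 212.509 mg/L
Dose 3 (60 mg at t=10 h): 60·exp(−0.06931·3) = 48.735 mg/L
C(13) = 32.490 + 212.509 + 48.735 = 293.734 mg/L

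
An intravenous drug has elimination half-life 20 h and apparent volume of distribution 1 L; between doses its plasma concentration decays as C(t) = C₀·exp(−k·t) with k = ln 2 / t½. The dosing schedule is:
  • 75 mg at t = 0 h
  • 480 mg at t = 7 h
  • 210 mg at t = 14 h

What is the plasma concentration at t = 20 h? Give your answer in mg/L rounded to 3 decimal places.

513.968 mg/L

k = ln 2 / 20 = 0.03466 per h
Dose 1 (75 mg at t=0 h): 75·exp(−0.03466·20) = 37.500 mg/L
Dose 2 (480 mg at t=7 h): 480·exp(−0.03466·13) = 305.895 mg/L
Dose 3 (210 mg at t=14 h): 210·exp(−0.03466·6) = 170.573 mg/L
C(20) = 37.500 + 305.895 + 170.573 = 513.968 mg/L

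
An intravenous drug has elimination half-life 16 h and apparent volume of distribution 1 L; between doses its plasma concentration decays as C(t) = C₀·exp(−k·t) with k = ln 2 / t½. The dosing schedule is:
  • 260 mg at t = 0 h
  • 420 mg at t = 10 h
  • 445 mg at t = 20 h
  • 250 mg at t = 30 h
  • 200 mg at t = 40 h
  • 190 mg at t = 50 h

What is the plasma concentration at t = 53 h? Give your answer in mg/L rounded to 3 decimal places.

570.926 mg/L

k = ln 2 / 16 = 0.04332 per h
Dose 1 (260 mg at t=0 h): 260·exp(−0.04332·53) = 26.170 mg/L
Dose 2 (420 mg at t=10 h): 420·exp(−0.04332·43) = 65.198 mg/L
Dose 3 (445 mg at t=20 h): 445·exp(−0.04332·33) = 106.533 mg/L
Dose 4 (250 mg at t=30 h): 250·exp(−0.04332·23) = 92.302 mg/L
Dose 5 (200 mg at t=40 h): 200·exp(−0.04332·13) = 113.879 mg/L
Dose 6 (190 mg at t=50 h): 190·exp(−0.04332·3) = 166.844 mg/L
C(53) = 26.170 + 65.198 + 106.533 + 92.302 + 113.879 + 166.844 = 570.926 mg/L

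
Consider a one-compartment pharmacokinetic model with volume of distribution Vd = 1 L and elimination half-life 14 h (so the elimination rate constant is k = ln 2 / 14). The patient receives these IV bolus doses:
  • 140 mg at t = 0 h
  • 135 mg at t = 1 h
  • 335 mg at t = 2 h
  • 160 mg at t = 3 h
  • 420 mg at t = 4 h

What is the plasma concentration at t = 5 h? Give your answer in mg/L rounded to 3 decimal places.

k = ln 2 / 14 = 0.04951 per h
Dose 1 (140 mg at t=0 h): 140·exp(−0.04951·5) = 109.299 mg/L
Dose 2 (135 mg at t=1 h): 135·exp(−0.04951·4) = 110.745 mg/L
Dose 3 (335 mg at t=2 h): 335·exp(−0.04951·3) = 288.761 mg/L
Dose 4 (160 mg at t=3 h): 160·exp(−0.04951·2) = 144.916 mg/L
Dose 5 (420 mg at t=4 h): 420·exp(−0.04951·1) = 399.712 mg/L
C(5) = 109.299 + 110.745 + 288.761 + 144.916 + 399.712 = 1053.433 mg/L

1053.433 mg/L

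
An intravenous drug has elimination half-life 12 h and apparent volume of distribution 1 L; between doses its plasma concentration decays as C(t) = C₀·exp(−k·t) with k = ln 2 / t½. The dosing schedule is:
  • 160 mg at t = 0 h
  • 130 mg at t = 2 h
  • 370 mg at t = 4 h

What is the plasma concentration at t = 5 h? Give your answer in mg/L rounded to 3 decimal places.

k = ln 2 / 12 = 0.05776 per h
Dose 1 (160 mg at t=0 h): 160·exp(−0.05776·5) = 119.865 mg/L
Dose 2 (130 mg at t=2 h): 130·exp(−0.05776·3) = 109.317 mg/L
Dose 3 (370 mg at t=4 h): 370·exp(−0.05776·1) = 349.233 mg/L
C(5) = 119.865 + 109.317 + 349.233 = 578.415 mg/L

578.415 mg/L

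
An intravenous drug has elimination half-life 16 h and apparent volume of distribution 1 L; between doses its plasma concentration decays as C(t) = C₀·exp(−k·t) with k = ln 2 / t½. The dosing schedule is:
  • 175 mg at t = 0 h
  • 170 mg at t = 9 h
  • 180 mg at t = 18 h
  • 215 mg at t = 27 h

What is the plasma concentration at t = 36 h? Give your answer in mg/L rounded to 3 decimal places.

317.681 mg/L

k = ln 2 / 16 = 0.04332 per h
Dose 1 (175 mg at t=0 h): 175·exp(−0.04332·36) = 36.789 mg/L
Dose 2 (170 mg at t=9 h): 170·exp(−0.04332·27) = 52.779 mg/L
Dose 3 (180 mg at t=18 h): 180·exp(−0.04332·18) = 82.530 mg/L
Dose 4 (215 mg at t=27 h): 215·exp(−0.04332·9) = 145.582 mg/L
C(36) = 36.789 + 52.779 + 82.530 + 145.582 = 317.681 mg/L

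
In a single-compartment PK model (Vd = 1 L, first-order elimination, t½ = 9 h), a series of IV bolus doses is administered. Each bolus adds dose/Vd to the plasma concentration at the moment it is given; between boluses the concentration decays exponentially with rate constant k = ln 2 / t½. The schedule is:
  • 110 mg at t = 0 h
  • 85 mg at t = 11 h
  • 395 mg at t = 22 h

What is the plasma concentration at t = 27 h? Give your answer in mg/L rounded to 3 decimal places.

307.295 mg/L

k = ln 2 / 9 = 0.07702 per h
Dose 1 (110 mg at t=0 h): 110·exp(−0.07702·27) = 13.750 mg/L
Dose 2 (85 mg at t=11 h): 85·exp(−0.07702·16) = 24.789 mg/L
Dose 3 (395 mg at t=22 h): 395·exp(−0.07702·5) = 268.756 mg/L
C(27) = 13.750 + 24.789 + 268.756 = 307.295 mg/L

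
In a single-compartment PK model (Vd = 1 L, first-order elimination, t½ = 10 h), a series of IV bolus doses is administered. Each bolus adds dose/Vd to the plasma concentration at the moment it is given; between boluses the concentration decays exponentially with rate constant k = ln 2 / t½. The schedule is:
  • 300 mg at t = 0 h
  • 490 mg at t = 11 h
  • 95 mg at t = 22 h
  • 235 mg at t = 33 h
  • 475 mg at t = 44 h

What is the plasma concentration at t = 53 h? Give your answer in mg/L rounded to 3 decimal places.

k = ln 2 / 10 = 0.06931 per h
Dose 1 (300 mg at t=0 h): 300·exp(−0.06931·53) = 7.615 mg/L
Dose 2 (490 mg at t=11 h): 490·exp(−0.06931·42) = 26.661 mg/L
Dose 3 (95 mg at t=22 h): 95·exp(−0.06931·31) = 11.080 mg/L
Dose 4 (235 mg at t=33 h): 235·exp(−0.06931·20) = 58.750 mg/L
Dose 5 (475 mg at t=44 h): 475·exp(−0.06931·9) = 254.546 mg/L
C(53) = 7.615 + 26.661 + 11.080 + 58.750 + 254.546 = 358.651 mg/L

358.651 mg/L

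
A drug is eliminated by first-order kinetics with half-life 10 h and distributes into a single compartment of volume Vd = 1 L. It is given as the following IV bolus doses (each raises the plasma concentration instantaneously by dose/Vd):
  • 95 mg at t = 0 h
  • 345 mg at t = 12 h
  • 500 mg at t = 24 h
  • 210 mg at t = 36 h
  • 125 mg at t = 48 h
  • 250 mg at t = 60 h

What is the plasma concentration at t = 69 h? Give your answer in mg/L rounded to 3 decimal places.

k = ln 2 / 10 = 0.06931 per h
Dose 1 (95 mg at t=0 h): 95·exp(−0.06931·69) = 0.795 mg/L
Dose 2 (345 mg at t=12 h): 345·exp(−0.06931·57) = 6.637 mg/L
Dose 3 (500 mg at t=24 h): 500·exp(−0.06931·45) = 22.097 mg/L
Dose 4 (210 mg at t=36 h): 210·exp(−0.06931·33) = 21.322 mg/L
Dose 5 (125 mg at t=48 h): 125·exp(−0.06931·21) = 29.157 mg/L
Dose 6 (250 mg at t=60 h): 250·exp(−0.06931·9) = 133.972 mg/L
C(69) = 0.795 + 6.637 + 22.097 + 21.322 + 29.157 + 133.972 = 213.980 mg/L

213.980 mg/L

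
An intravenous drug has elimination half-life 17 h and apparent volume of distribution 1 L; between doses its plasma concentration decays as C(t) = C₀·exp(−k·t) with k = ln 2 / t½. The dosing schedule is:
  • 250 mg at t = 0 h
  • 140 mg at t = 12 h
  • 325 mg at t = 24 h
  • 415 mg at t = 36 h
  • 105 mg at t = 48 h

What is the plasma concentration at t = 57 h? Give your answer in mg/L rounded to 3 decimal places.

k = ln 2 / 17 = 0.04077 per h
Dose 1 (250 mg at t=0 h): 250·exp(−0.04077·57) = 24.468 mg/L
Dose 2 (140 mg at t=12 h): 140·exp(−0.04077·45) = 22.350 mg/L
Dose 3 (325 mg at t=24 h): 325·exp(−0.04077·33) = 84.631 mg/L
Dose 4 (415 mg at t=36 h): 415·exp(−0.04077·21) = 176.274 mg/L
Dose 5 (105 mg at t=48 h): 105·exp(−0.04077·9) = 72.748 mg/L
C(57) = 24.468 + 22.350 + 84.631 + 176.274 + 72.748 = 380.472 mg/L

380.472 mg/L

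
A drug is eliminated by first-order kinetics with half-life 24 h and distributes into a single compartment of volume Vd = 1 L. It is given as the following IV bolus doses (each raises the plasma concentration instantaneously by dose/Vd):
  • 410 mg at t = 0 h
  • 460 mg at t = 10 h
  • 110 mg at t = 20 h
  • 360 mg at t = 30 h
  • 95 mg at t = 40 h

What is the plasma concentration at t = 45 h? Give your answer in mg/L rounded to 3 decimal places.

648.269 mg/L

k = ln 2 / 24 = 0.02888 per h
Dose 1 (410 mg at t=0 h): 410·exp(−0.02888·45) = 111.777 mg/L
Dose 2 (460 mg at t=10 h): 460·exp(−0.02888·35) = 167.400 mg/L
Dose 3 (110 mg at t=20 h): 110·exp(−0.02888·25) = 53.434 mg/L
Dose 4 (360 mg at t=30 h): 360·exp(−0.02888·15) = 233.431 mg/L
Dose 5 (95 mg at t=40 h): 95·exp(−0.02888·5) = 82.226 mg/L
C(45) = 111.777 + 167.400 + 53.434 + 233.431 + 82.226 = 648.269 mg/L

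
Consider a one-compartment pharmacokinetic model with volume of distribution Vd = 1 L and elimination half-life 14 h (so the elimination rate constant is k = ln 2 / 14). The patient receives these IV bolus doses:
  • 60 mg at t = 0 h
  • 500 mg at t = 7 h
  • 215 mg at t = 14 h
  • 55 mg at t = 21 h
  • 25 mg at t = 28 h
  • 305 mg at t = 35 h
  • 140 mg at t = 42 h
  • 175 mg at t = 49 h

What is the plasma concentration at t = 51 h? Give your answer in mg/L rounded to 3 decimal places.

k = ln 2 / 14 = 0.04951 per h
Dose 1 (60 mg at t=0 h): 60·exp(−0.04951·51) = 4.803 mg/L
Dose 2 (500 mg at t=7 h): 500·exp(−0.04951·44) = 56.608 mg/L
Dose 3 (215 mg at t=14 h): 215·exp(−0.04951·37) = 34.424 mg/L
Dose 4 (55 mg at t=21 h): 55·exp(−0.04951·30) = 12.454 mg/L
Dose 5 (25 mg at t=28 h): 25·exp(−0.04951·23) = 8.006 mg/L
Dose 6 (305 mg at t=35 h): 305·exp(−0.04951·16) = 138.123 mg/L
Dose 7 (140 mg at t=42 h): 140·exp(−0.04951·9) = 89.662 mg/L
Dose 8 (175 mg at t=49 h): 175·exp(−0.04951·2) = 158.502 mg/L
C(51) = 4.803 + 56.608 + 34.424 + 12.454 + 8.006 + 138.123 + 89.662 + 158.502 = 502.581 mg/L

502.581 mg/L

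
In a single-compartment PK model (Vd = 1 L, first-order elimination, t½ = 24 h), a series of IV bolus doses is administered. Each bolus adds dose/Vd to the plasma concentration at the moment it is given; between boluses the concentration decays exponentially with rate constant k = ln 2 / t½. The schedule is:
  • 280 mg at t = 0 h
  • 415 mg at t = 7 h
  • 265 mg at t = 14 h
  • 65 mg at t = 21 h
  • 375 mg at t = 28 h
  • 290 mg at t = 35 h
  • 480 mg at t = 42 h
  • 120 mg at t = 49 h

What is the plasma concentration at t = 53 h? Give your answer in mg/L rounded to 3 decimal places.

k = ln 2 / 24 = 0.02888 per h
Dose 1 (280 mg at t=0 h): 280·exp(−0.02888·53) = 60.588 mg/L
Dose 2 (415 mg at t=7 h): 415·exp(−0.02888·46) = 109.919 mg/L
Dose 3 (265 mg at t=14 h): 265·exp(−0.02888·39) = 85.916 mg/L
Dose 4 (65 mg at t=21 h): 65·exp(−0.02888·32) = 25.795 mg/L
Dose 5 (375 mg at t=28 h): 375·exp(−0.02888·25) = 182.162 mg/L
Dose 6 (290 mg at t=35 h): 290·exp(−0.02888·18) = 172.435 mg/L
Dose 7 (480 mg at t=42 h): 480·exp(−0.02888·11) = 349.357 mg/L
Dose 8 (120 mg at t=49 h): 120·exp(−0.02888·4) = 106.908 mg/L
C(53) = 60.588 + 109.919 + 85.916 + 25.795 + 182.162 + 172.435 + 349.357 + 106.908 = 1093.080 mg/L

1093.080 mg/L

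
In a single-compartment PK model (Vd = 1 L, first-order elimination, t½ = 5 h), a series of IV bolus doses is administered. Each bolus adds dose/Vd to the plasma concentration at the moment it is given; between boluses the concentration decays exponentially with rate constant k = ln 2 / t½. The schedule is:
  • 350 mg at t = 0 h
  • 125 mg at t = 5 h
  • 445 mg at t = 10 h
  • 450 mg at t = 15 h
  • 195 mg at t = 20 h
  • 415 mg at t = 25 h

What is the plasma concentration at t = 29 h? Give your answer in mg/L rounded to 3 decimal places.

401.685 mg/L

k = ln 2 / 5 = 0.13863 per h
Dose 1 (350 mg at t=0 h): 350·exp(−0.13863·29) = 6.282 mg/L
Dose 2 (125 mg at t=5 h): 125·exp(−0.13863·24) = 4.487 mg/L
Dose 3 (445 mg at t=10 h): 445·exp(−0.13863·19) = 31.948 mg/L
Dose 4 (450 mg at t=15 h): 450·exp(−0.13863·14) = 64.614 mg/L
Dose 5 (195 mg at t=20 h): 195·exp(−0.13863·9) = 55.999 mg/L
Dose 6 (415 mg at t=25 h): 415·exp(−0.13863·4) = 238.355 mg/L
C(29) = 6.282 + 4.487 + 31.948 + 64.614 + 55.999 + 238.355 = 401.685 mg/L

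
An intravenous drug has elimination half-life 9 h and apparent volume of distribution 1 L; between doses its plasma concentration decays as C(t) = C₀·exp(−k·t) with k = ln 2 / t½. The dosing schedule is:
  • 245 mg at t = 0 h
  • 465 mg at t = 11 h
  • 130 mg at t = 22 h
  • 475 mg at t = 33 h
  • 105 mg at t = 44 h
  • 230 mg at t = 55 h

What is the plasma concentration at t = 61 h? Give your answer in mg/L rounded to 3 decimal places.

k = ln 2 / 9 = 0.07702 per h
Dose 1 (245 mg at t=0 h): 245·exp(−0.07702·61) = 2.233 mg/L
Dose 2 (465 mg at t=11 h): 465·exp(−0.07702·50) = 9.887 mg/L
Dose 3 (130 mg at t=22 h): 130·exp(−0.07702·39) = 6.449 mg/L
Dose 4 (475 mg at t=33 h): 475·exp(−0.07702·28) = 54.974 mg/L
Dose 5 (105 mg at t=44 h): 105·exp(−0.07702·17) = 28.352 mg/L
Dose 6 (230 mg at t=55 h): 230·exp(−0.07702·6) = 144.891 mg/L
C(61) = 2.233 + 9.887 + 6.449 + 54.974 + 28.352 + 144.891 = 246.785 mg/L

246.785 mg/L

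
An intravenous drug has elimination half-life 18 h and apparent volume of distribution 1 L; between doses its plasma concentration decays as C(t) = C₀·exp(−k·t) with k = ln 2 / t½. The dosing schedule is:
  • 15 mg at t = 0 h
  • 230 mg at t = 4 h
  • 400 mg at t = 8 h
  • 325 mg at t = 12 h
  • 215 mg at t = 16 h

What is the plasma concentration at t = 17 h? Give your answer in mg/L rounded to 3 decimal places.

k = ln 2 / 18 = 0.03851 per h
Dose 1 (15 mg at t=0 h): 15·exp(−0.03851·17) = 7.794 mg/L
Dose 2 (230 mg at t=4 h): 230·exp(−0.03851·13) = 139.417 mg/L
Dose 3 (400 mg at t=8 h): 400·exp(−0.03851·9) = 282.843 mg/L
Dose 4 (325 mg at t=12 h): 325·exp(−0.03851·5) = 268.080 mg/L
Dose 5 (215 mg at t=16 h): 215·exp(−0.03851·1) = 206.878 mg/L
C(17) = 7.794 + 139.417 + 282.843 + 268.080 + 206.878 = 905.012 mg/L

905.012 mg/L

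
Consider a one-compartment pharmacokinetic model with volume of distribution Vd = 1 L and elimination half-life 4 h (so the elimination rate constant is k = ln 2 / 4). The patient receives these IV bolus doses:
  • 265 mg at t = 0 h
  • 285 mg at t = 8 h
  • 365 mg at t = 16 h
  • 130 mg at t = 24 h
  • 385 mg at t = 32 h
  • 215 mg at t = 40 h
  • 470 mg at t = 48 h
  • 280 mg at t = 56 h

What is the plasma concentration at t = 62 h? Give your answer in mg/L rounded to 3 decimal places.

147.751 mg/L

k = ln 2 / 4 = 0.17329 per h
Dose 1 (265 mg at t=0 h): 265·exp(−0.17329·62) = 0.006 mg/L
Dose 2 (285 mg at t=8 h): 285·exp(−0.17329·54) = 0.025 mg/L
Dose 3 (365 mg at t=16 h): 365·exp(−0.17329·46) = 0.126 mg/L
Dose 4 (130 mg at t=24 h): 130·exp(−0.17329·38) = 0.180 mg/L
Dose 5 (385 mg at t=32 h): 385·exp(−0.17329·30) = 2.127 mg/L
Dose 6 (215 mg at t=40 h): 215·exp(−0.17329·22) = 4.751 mg/L
Dose 7 (470 mg at t=48 h): 470·exp(−0.17329·14) = 41.543 mg/L
Dose 8 (280 mg at t=56 h): 280·exp(−0.17329·6) = 98.995 mg/L
C(62) = 0.006 + 0.025 + 0.126 + 0.180 + 2.127 + 4.751 + 41.543 + 98.995 = 147.751 mg/L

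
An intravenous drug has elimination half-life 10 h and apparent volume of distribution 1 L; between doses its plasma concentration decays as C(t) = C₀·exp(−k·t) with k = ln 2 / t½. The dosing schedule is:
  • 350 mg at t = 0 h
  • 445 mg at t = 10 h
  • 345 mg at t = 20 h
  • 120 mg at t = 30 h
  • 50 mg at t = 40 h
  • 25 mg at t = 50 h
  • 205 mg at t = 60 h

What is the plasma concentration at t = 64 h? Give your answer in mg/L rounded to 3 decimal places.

216.700 mg/L

k = ln 2 / 10 = 0.06931 per h
Dose 1 (350 mg at t=0 h): 350·exp(−0.06931·64) = 4.145 mg/L
Dose 2 (445 mg at t=10 h): 445·exp(−0.06931·54) = 10.539 mg/L
Dose 3 (345 mg at t=20 h): 345·exp(−0.06931·44) = 16.341 mg/L
Dose 4 (120 mg at t=30 h): 120·exp(−0.06931·34) = 11.368 mg/L
Dose 5 (50 mg at t=40 h): 50·exp(−0.06931·24) = 9.473 mg/L
Dose 6 (25 mg at t=50 h): 25·exp(−0.06931·14) = 9.473 mg/L
Dose 7 (205 mg at t=60 h): 205·exp(−0.06931·4) = 155.361 mg/L
C(64) = 4.145 + 10.539 + 16.341 + 11.368 + 9.473 + 9.473 + 155.361 = 216.700 mg/L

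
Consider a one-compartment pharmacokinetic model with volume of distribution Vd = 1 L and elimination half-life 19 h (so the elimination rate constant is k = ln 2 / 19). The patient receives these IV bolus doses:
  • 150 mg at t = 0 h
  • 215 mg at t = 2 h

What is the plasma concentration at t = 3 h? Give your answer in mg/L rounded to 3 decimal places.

k = ln 2 / 19 = 0.03648 per h
Dose 1 (150 mg at t=0 h): 150·exp(−0.03648·3) = 134.450 mg/L
Dose 2 (215 mg at t=2 h): 215·exp(−0.03648·1) = 207.298 mg/L
C(3) = 134.450 + 207.298 = 341.748 mg/L

341.748 mg/L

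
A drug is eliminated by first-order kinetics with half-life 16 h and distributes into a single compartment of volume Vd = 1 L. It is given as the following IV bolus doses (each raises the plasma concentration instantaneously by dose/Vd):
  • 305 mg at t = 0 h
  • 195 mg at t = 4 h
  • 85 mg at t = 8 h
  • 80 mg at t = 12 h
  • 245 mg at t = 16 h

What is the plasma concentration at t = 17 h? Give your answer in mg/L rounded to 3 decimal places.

k = ln 2 / 16 = 0.04332 per h
Dose 1 (305 mg at t=0 h): 305·exp(−0.04332·17) = 146.035 mg/L
Dose 2 (195 mg at t=4 h): 195·exp(−0.04332·13) = 111.032 mg/L
Dose 3 (85 mg at t=8 h): 85·exp(−0.04332·9) = 57.556 mg/L
Dose 4 (80 mg at t=12 h): 80·exp(−0.04332·5) = 64.420 mg/L
Dose 5 (245 mg at t=16 h): 245·exp(−0.04332·1) = 234.613 mg/L
C(17) = 146.035 + 111.032 + 57.556 + 64.420 + 234.613 = 613.655 mg/L

613.655 mg/L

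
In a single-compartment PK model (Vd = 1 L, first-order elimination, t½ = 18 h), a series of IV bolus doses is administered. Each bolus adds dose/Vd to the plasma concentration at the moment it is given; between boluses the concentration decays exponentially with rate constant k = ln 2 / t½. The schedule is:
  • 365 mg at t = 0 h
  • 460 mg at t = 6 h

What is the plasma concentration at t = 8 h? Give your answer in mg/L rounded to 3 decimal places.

694.129 mg/L

k = ln 2 / 18 = 0.03851 per h
Dose 1 (365 mg at t=0 h): 365·exp(−0.03851·8) = 268.227 mg/L
Dose 2 (460 mg at t=6 h): 460·exp(−0.03851·2) = 425.902 mg/L
C(8) = 268.227 + 425.902 = 694.129 mg/L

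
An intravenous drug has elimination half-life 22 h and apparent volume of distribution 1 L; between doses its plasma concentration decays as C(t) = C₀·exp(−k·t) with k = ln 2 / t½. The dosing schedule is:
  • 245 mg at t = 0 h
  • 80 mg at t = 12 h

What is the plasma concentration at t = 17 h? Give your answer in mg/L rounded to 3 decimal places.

k = ln 2 / 22 = 0.03151 per h
Dose 1 (245 mg at t=0 h): 245·exp(−0.03151·17) = 143.401 mg/L
Dose 2 (80 mg at t=12 h): 80·exp(−0.03151·5) = 68.340 mg/L
C(17) = 143.401 + 68.340 = 211.741 mg/L

211.741 mg/L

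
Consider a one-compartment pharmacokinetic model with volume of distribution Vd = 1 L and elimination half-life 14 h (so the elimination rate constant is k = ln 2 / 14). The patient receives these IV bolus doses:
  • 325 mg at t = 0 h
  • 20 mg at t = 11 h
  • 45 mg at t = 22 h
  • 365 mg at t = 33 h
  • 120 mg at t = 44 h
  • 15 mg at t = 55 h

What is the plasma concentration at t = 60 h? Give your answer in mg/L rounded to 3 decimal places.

k = ln 2 / 14 = 0.04951 per h
Dose 1 (325 mg at t=0 h): 325·exp(−0.04951·60) = 16.663 mg/L
Dose 2 (20 mg at t=11 h): 20·exp(−0.04951·49) = 1.768 mg/L
Dose 3 (45 mg at t=22 h): 45·exp(−0.04951·38) = 6.857 mg/L
Dose 4 (365 mg at t=33 h): 365·exp(−0.04951·27) = 95.882 mg/L
Dose 5 (120 mg at t=44 h): 120·exp(−0.04951·16) = 54.343 mg/L
Dose 6 (15 mg at t=55 h): 15·exp(−0.04951·5) = 11.711 mg/L
C(60) = 16.663 + 1.768 + 6.857 + 95.882 + 54.343 + 11.711 = 187.223 mg/L

187.223 mg/L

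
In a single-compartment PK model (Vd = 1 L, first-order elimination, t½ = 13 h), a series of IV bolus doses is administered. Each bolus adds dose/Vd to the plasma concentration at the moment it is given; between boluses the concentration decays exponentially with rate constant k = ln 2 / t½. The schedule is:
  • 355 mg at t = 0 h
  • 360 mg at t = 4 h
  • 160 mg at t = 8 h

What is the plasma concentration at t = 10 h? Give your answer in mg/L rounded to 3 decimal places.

613.542 mg/L

k = ln 2 / 13 = 0.05332 per h
Dose 1 (355 mg at t=0 h): 355·exp(−0.05332·10) = 208.289 mg/L
Dose 2 (360 mg at t=4 h): 360·exp(−0.05332·6) = 261.436 mg/L
Dose 3 (160 mg at t=8 h): 160·exp(−0.05332·2) = 143.816 mg/L
C(10) = 208.289 + 261.436 + 143.816 = 613.542 mg/L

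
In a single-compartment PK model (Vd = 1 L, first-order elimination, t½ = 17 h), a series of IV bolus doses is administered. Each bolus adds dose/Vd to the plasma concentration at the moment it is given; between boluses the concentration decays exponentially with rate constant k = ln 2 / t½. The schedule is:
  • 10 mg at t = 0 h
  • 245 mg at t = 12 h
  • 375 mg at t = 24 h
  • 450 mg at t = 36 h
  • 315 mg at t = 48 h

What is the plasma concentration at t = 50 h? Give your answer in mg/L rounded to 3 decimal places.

k = ln 2 / 17 = 0.04077 per h
Dose 1 (10 mg at t=0 h): 10·exp(−0.04077·50) = 1.302 mg/L
Dose 2 (245 mg at t=12 h): 245·exp(−0.04077·38) = 52.033 mg/L
Dose 3 (375 mg at t=24 h): 375·exp(−0.04077·26) = 129.907 mg/L
Dose 4 (450 mg at t=36 h): 450·exp(−0.04077·14) = 254.276 mg/L
Dose 5 (315 mg at t=48 h): 315·exp(−0.04077·2) = 290.332 mg/L
C(50) = 1.302 + 52.033 + 129.907 + 254.276 + 290.332 = 727.850 mg/L

727.850 mg/L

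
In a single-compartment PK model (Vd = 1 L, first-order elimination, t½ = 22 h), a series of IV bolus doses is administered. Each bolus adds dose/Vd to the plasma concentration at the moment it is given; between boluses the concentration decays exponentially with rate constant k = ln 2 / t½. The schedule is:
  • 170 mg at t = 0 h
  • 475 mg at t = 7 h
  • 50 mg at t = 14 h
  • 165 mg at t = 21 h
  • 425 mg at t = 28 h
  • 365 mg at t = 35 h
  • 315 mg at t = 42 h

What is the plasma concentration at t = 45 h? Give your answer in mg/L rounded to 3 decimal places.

1082.634 mg/L

k = ln 2 / 22 = 0.03151 per h
Dose 1 (170 mg at t=0 h): 170·exp(−0.03151·45) = 41.182 mg/L
Dose 2 (475 mg at t=7 h): 475·exp(−0.03151·38) = 143.461 mg/L
Dose 3 (50 mg at t=14 h): 50·exp(−0.03151·31) = 18.827 mg/L
Dose 4 (165 mg at t=21 h): 165·exp(−0.03151·24) = 77.462 mg/L
Dose 5 (425 mg at t=28 h): 425·exp(−0.03151·17) = 248.757 mg/L
Dose 6 (365 mg at t=35 h): 365·exp(−0.03151·10) = 266.355 mg/L
Dose 7 (315 mg at t=42 h): 315·exp(−0.03151·3) = 286.590 mg/L
C(45) = 41.182 + 143.461 + 18.827 + 77.462 + 248.757 + 266.355 + 286.590 = 1082.634 mg/L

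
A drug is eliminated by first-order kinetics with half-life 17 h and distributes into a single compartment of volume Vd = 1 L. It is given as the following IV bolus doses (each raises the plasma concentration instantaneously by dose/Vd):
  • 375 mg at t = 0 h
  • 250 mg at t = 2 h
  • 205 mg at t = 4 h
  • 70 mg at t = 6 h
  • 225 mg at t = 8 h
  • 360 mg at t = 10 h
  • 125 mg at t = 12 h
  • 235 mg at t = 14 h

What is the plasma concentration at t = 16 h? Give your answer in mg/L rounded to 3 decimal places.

1275.844 mg/L

k = ln 2 / 17 = 0.04077 per h
Dose 1 (375 mg at t=0 h): 375·exp(−0.04077·16) = 195.303 mg/L
Dose 2 (250 mg at t=2 h): 250·exp(−0.04077·14) = 141.264 mg/L
Dose 3 (205 mg at t=4 h): 205·exp(−0.04077·12) = 125.679 mg/L
Dose 4 (70 mg at t=6 h): 70·exp(−0.04077·10) = 46.561 mg/L
Dose 5 (225 mg at t=8 h): 225·exp(−0.04077·8) = 162.376 mg/L
Dose 6 (360 mg at t=10 h): 360·exp(−0.04077·6) = 281.875 mg/L
Dose 7 (125 mg at t=12 h): 125·exp(−0.04077·4) = 106.189 mg/L
Dose 8 (235 mg at t=14 h): 235·exp(−0.04077·2) = 216.597 mg/L
C(16) = 195.303 + 141.264 + 125.679 + 46.561 + 162.376 + 281.875 + 106.189 + 216.597 = 1275.844 mg/L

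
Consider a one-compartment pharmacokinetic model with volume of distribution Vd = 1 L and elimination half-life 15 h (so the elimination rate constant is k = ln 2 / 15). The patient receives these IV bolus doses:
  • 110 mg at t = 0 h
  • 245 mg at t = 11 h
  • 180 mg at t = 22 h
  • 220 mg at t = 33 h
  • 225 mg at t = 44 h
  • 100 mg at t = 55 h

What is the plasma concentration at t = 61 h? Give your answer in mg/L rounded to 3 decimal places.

299.241 mg/L

k = ln 2 / 15 = 0.04621 per h
Dose 1 (110 mg at t=0 h): 110·exp(−0.04621·61) = 6.565 mg/L
Dose 2 (245 mg at t=11 h): 245·exp(−0.04621·50) = 24.307 mg/L
Dose 3 (180 mg at t=22 h): 180·exp(−0.04621·39) = 29.689 mg/L
Dose 4 (220 mg at t=33 h): 220·exp(−0.04621·28) = 60.325 mg/L
Dose 5 (225 mg at t=44 h): 225·exp(−0.04621·17) = 102.569 mg/L
Dose 6 (100 mg at t=55 h): 100·exp(−0.04621·6) = 75.786 mg/L
C(61) = 6.565 + 24.307 + 29.689 + 60.325 + 102.569 + 75.786 = 299.241 mg/L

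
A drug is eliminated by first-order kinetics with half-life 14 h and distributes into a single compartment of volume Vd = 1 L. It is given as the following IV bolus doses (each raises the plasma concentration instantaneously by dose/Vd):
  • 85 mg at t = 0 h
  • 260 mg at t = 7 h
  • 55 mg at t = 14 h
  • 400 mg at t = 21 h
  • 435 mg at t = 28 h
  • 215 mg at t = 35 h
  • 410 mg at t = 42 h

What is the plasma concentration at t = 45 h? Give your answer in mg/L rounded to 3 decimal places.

k = ln 2 / 14 = 0.04951 per h
Dose 1 (85 mg at t=0 h): 85·exp(−0.04951·45) = 9.158 mg/L
Dose 2 (260 mg at t=7 h): 260·exp(−0.04951·38) = 39.618 mg/L
Dose 3 (55 mg at t=14 h): 55·exp(−0.04951·31) = 11.852 mg/L
Dose 4 (400 mg at t=21 h): 400·exp(−0.04951·24) = 121.901 mg/L
Dose 5 (435 mg at t=28 h): 435·exp(−0.04951·17) = 187.479 mg/L
Dose 6 (215 mg at t=35 h): 215·exp(−0.04951·10) = 131.044 mg/L
Dose 7 (410 mg at t=42 h): 410·exp(−0.04951·3) = 353.409 mg/L
C(45) = 9.158 + 39.618 + 11.852 + 121.901 + 187.479 + 131.044 + 353.409 = 854.462 mg/L

854.462 mg/L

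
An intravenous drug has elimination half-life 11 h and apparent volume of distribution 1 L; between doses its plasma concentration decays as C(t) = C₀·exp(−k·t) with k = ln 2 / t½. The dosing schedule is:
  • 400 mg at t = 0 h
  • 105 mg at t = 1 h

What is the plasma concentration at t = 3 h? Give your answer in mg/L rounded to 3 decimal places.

k = ln 2 / 11 = 0.06301 per h
Dose 1 (400 mg at t=0 h): 400·exp(−0.06301·3) = 331.101 mg/L
Dose 2 (105 mg at t=1 h): 105·exp(−0.06301·2) = 92.567 mg/L
C(3) = 331.101 + 92.567 = 423.668 mg/L

423.668 mg/L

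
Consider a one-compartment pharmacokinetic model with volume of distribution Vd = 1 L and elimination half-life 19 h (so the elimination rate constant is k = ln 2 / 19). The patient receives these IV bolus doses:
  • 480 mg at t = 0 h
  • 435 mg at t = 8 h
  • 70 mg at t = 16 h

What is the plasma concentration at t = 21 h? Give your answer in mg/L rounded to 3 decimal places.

552.161 mg/L

k = ln 2 / 19 = 0.03648 per h
Dose 1 (480 mg at t=0 h): 480·exp(−0.03648·21) = 223.112 mg/L
Dose 2 (435 mg at t=8 h): 435·exp(−0.03648·13) = 270.721 mg/L
Dose 3 (70 mg at t=16 h): 70·exp(−0.03648·5) = 58.328 mg/L
C(21) = 223.112 + 270.721 + 58.328 = 552.161 mg/L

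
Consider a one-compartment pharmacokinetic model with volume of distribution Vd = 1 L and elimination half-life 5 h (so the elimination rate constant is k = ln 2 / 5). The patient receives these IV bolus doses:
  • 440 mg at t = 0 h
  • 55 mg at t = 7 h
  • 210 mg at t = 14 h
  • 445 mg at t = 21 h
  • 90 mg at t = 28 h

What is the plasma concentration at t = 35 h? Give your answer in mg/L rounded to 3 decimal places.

k = ln 2 / 5 = 0.13863 per h
Dose 1 (440 mg at t=0 h): 440·exp(−0.13863·35) = 3.438 mg/L
Dose 2 (55 mg at t=7 h): 55·exp(−0.13863·28) = 1.134 mg/L
Dose 3 (210 mg at t=14 h): 210·exp(−0.13863·21) = 11.426 mg/L
Dose 4 (445 mg at t=21 h): 445·exp(−0.13863·14) = 63.896 mg/L
Dose 5 (90 mg at t=28 h): 90·exp(−0.13863·7) = 34.104 mg/L
C(35) = 3.438 + 1.134 + 11.426 + 63.896 + 34.104 = 113.997 mg/L

113.997 mg/L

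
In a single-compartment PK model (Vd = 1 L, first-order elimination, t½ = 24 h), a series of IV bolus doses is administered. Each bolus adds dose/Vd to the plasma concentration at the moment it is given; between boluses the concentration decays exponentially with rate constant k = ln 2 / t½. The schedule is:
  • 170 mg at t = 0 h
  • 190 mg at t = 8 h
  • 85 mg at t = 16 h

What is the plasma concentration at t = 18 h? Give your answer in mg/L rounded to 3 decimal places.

323.651 mg/L

k = ln 2 / 24 = 0.02888 per h
Dose 1 (170 mg at t=0 h): 170·exp(−0.02888·18) = 101.083 mg/L
Dose 2 (190 mg at t=8 h): 190·exp(−0.02888·10) = 142.339 mg/L
Dose 3 (85 mg at t=16 h): 85·exp(−0.02888·2) = 80.229 mg/L
C(18) = 101.083 + 142.339 + 80.229 = 323.651 mg/L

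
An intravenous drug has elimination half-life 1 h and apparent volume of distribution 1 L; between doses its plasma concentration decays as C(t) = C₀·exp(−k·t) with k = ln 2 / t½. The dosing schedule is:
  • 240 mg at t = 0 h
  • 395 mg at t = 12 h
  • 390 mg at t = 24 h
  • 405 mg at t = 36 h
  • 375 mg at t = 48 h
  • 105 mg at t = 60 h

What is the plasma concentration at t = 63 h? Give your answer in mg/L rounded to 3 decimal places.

k = ln 2 / 1 = 0.69315 per h
Dose 1 (240 mg at t=0 h): 240·exp(−0.69315·63) = 0.000 mg/L
Dose 2 (395 mg at t=12 h): 395·exp(−0.69315·51) = 0.000 mg/L
Dose 3 (390 mg at t=24 h): 390·exp(−0.69315·39) = 0.000 mg/L
Dose 4 (405 mg at t=36 h): 405·exp(−0.69315·27) = 0.000 mg/L
Dose 5 (375 mg at t=48 h): 375·exp(−0.69315·15) = 0.011 mg/L
Dose 6 (105 mg at t=60 h): 105·exp(−0.69315·3) = 13.125 mg/L
C(63) = 0.000 + 0.000 + 0.000 + 0.000 + 0.011 + 13.125 = 13.136 mg/L

13.136 mg/L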